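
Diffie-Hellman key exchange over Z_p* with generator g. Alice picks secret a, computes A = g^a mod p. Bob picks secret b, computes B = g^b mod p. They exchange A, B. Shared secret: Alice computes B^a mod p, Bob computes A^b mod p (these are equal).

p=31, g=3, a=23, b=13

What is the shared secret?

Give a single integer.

Answer: 21

Derivation:
A = 3^23 mod 31  (bits of 23 = 10111)
  bit 0 = 1: r = r^2 * 3 mod 31 = 1^2 * 3 = 1*3 = 3
  bit 1 = 0: r = r^2 mod 31 = 3^2 = 9
  bit 2 = 1: r = r^2 * 3 mod 31 = 9^2 * 3 = 19*3 = 26
  bit 3 = 1: r = r^2 * 3 mod 31 = 26^2 * 3 = 25*3 = 13
  bit 4 = 1: r = r^2 * 3 mod 31 = 13^2 * 3 = 14*3 = 11
  -> A = 11
B = 3^13 mod 31  (bits of 13 = 1101)
  bit 0 = 1: r = r^2 * 3 mod 31 = 1^2 * 3 = 1*3 = 3
  bit 1 = 1: r = r^2 * 3 mod 31 = 3^2 * 3 = 9*3 = 27
  bit 2 = 0: r = r^2 mod 31 = 27^2 = 16
  bit 3 = 1: r = r^2 * 3 mod 31 = 16^2 * 3 = 8*3 = 24
  -> B = 24
s = B^a = 24^23 mod 31  (bits of 23 = 10111)
  bit 0 = 1: r = r^2 * 24 mod 31 = 1^2 * 24 = 1*24 = 24
  bit 1 = 0: r = r^2 mod 31 = 24^2 = 18
  bit 2 = 1: r = r^2 * 24 mod 31 = 18^2 * 24 = 14*24 = 26
  bit 3 = 1: r = r^2 * 24 mod 31 = 26^2 * 24 = 25*24 = 11
  bit 4 = 1: r = r^2 * 24 mod 31 = 11^2 * 24 = 28*24 = 21
  -> s = B^a = 21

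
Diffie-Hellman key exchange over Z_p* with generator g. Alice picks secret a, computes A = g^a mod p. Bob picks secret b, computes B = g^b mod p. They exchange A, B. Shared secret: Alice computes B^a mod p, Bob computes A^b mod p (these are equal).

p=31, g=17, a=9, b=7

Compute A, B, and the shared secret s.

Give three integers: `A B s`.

Answer: 27 12 15

Derivation:
A = 17^9 mod 31  (bits of 9 = 1001)
  bit 0 = 1: r = r^2 * 17 mod 31 = 1^2 * 17 = 1*17 = 17
  bit 1 = 0: r = r^2 mod 31 = 17^2 = 10
  bit 2 = 0: r = r^2 mod 31 = 10^2 = 7
  bit 3 = 1: r = r^2 * 17 mod 31 = 7^2 * 17 = 18*17 = 27
  -> A = 27
B = 17^7 mod 31  (bits of 7 = 111)
  bit 0 = 1: r = r^2 * 17 mod 31 = 1^2 * 17 = 1*17 = 17
  bit 1 = 1: r = r^2 * 17 mod 31 = 17^2 * 17 = 10*17 = 15
  bit 2 = 1: r = r^2 * 17 mod 31 = 15^2 * 17 = 8*17 = 12
  -> B = 12
s = B^a = 12^9 mod 31  (bits of 9 = 1001)
  bit 0 = 1: r = r^2 * 12 mod 31 = 1^2 * 12 = 1*12 = 12
  bit 1 = 0: r = r^2 mod 31 = 12^2 = 20
  bit 2 = 0: r = r^2 mod 31 = 20^2 = 28
  bit 3 = 1: r = r^2 * 12 mod 31 = 28^2 * 12 = 9*12 = 15
  -> s = B^a = 15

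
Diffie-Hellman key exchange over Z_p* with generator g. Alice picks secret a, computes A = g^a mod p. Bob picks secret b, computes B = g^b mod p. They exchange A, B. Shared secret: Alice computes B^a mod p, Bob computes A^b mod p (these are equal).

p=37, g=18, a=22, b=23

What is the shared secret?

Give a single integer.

A = 18^22 mod 37  (bits of 22 = 10110)
  bit 0 = 1: r = r^2 * 18 mod 37 = 1^2 * 18 = 1*18 = 18
  bit 1 = 0: r = r^2 mod 37 = 18^2 = 28
  bit 2 = 1: r = r^2 * 18 mod 37 = 28^2 * 18 = 7*18 = 15
  bit 3 = 1: r = r^2 * 18 mod 37 = 15^2 * 18 = 3*18 = 17
  bit 4 = 0: r = r^2 mod 37 = 17^2 = 30
  -> A = 30
B = 18^23 mod 37  (bits of 23 = 10111)
  bit 0 = 1: r = r^2 * 18 mod 37 = 1^2 * 18 = 1*18 = 18
  bit 1 = 0: r = r^2 mod 37 = 18^2 = 28
  bit 2 = 1: r = r^2 * 18 mod 37 = 28^2 * 18 = 7*18 = 15
  bit 3 = 1: r = r^2 * 18 mod 37 = 15^2 * 18 = 3*18 = 17
  bit 4 = 1: r = r^2 * 18 mod 37 = 17^2 * 18 = 30*18 = 22
  -> B = 22
s = B^a = 22^22 mod 37  (bits of 22 = 10110)
  bit 0 = 1: r = r^2 * 22 mod 37 = 1^2 * 22 = 1*22 = 22
  bit 1 = 0: r = r^2 mod 37 = 22^2 = 3
  bit 2 = 1: r = r^2 * 22 mod 37 = 3^2 * 22 = 9*22 = 13
  bit 3 = 1: r = r^2 * 22 mod 37 = 13^2 * 22 = 21*22 = 18
  bit 4 = 0: r = r^2 mod 37 = 18^2 = 28
  -> s = B^a = 28

Answer: 28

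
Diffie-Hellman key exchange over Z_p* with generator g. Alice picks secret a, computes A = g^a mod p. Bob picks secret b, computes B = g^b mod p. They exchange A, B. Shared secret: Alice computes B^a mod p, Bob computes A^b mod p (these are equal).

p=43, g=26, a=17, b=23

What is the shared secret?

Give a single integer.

A = 26^17 mod 43  (bits of 17 = 10001)
  bit 0 = 1: r = r^2 * 26 mod 43 = 1^2 * 26 = 1*26 = 26
  bit 1 = 0: r = r^2 mod 43 = 26^2 = 31
  bit 2 = 0: r = r^2 mod 43 = 31^2 = 15
  bit 3 = 0: r = r^2 mod 43 = 15^2 = 10
  bit 4 = 1: r = r^2 * 26 mod 43 = 10^2 * 26 = 14*26 = 20
  -> A = 20
B = 26^23 mod 43  (bits of 23 = 10111)
  bit 0 = 1: r = r^2 * 26 mod 43 = 1^2 * 26 = 1*26 = 26
  bit 1 = 0: r = r^2 mod 43 = 26^2 = 31
  bit 2 = 1: r = r^2 * 26 mod 43 = 31^2 * 26 = 15*26 = 3
  bit 3 = 1: r = r^2 * 26 mod 43 = 3^2 * 26 = 9*26 = 19
  bit 4 = 1: r = r^2 * 26 mod 43 = 19^2 * 26 = 17*26 = 12
  -> B = 12
s = B^a = 12^17 mod 43  (bits of 17 = 10001)
  bit 0 = 1: r = r^2 * 12 mod 43 = 1^2 * 12 = 1*12 = 12
  bit 1 = 0: r = r^2 mod 43 = 12^2 = 15
  bit 2 = 0: r = r^2 mod 43 = 15^2 = 10
  bit 3 = 0: r = r^2 mod 43 = 10^2 = 14
  bit 4 = 1: r = r^2 * 12 mod 43 = 14^2 * 12 = 24*12 = 30
  -> s = B^a = 30

Answer: 30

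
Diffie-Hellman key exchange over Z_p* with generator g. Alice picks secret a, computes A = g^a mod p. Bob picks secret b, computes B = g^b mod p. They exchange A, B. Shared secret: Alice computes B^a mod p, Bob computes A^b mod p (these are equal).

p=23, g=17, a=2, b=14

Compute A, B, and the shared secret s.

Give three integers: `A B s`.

Answer: 13 9 12

Derivation:
A = 17^2 mod 23  (bits of 2 = 10)
  bit 0 = 1: r = r^2 * 17 mod 23 = 1^2 * 17 = 1*17 = 17
  bit 1 = 0: r = r^2 mod 23 = 17^2 = 13
  -> A = 13
B = 17^14 mod 23  (bits of 14 = 1110)
  bit 0 = 1: r = r^2 * 17 mod 23 = 1^2 * 17 = 1*17 = 17
  bit 1 = 1: r = r^2 * 17 mod 23 = 17^2 * 17 = 13*17 = 14
  bit 2 = 1: r = r^2 * 17 mod 23 = 14^2 * 17 = 12*17 = 20
  bit 3 = 0: r = r^2 mod 23 = 20^2 = 9
  -> B = 9
s = B^a = 9^2 mod 23  (bits of 2 = 10)
  bit 0 = 1: r = r^2 * 9 mod 23 = 1^2 * 9 = 1*9 = 9
  bit 1 = 0: r = r^2 mod 23 = 9^2 = 12
  -> s = B^a = 12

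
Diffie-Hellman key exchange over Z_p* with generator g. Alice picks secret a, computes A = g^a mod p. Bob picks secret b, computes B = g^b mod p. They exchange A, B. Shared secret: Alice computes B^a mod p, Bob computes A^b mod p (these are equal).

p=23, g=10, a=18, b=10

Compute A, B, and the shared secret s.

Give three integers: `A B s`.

A = 10^18 mod 23  (bits of 18 = 10010)
  bit 0 = 1: r = r^2 * 10 mod 23 = 1^2 * 10 = 1*10 = 10
  bit 1 = 0: r = r^2 mod 23 = 10^2 = 8
  bit 2 = 0: r = r^2 mod 23 = 8^2 = 18
  bit 3 = 1: r = r^2 * 10 mod 23 = 18^2 * 10 = 2*10 = 20
  bit 4 = 0: r = r^2 mod 23 = 20^2 = 9
  -> A = 9
B = 10^10 mod 23  (bits of 10 = 1010)
  bit 0 = 1: r = r^2 * 10 mod 23 = 1^2 * 10 = 1*10 = 10
  bit 1 = 0: r = r^2 mod 23 = 10^2 = 8
  bit 2 = 1: r = r^2 * 10 mod 23 = 8^2 * 10 = 18*10 = 19
  bit 3 = 0: r = r^2 mod 23 = 19^2 = 16
  -> B = 16
s = B^a = 16^18 mod 23  (bits of 18 = 10010)
  bit 0 = 1: r = r^2 * 16 mod 23 = 1^2 * 16 = 1*16 = 16
  bit 1 = 0: r = r^2 mod 23 = 16^2 = 3
  bit 2 = 0: r = r^2 mod 23 = 3^2 = 9
  bit 3 = 1: r = r^2 * 16 mod 23 = 9^2 * 16 = 12*16 = 8
  bit 4 = 0: r = r^2 mod 23 = 8^2 = 18
  -> s = B^a = 18

Answer: 9 16 18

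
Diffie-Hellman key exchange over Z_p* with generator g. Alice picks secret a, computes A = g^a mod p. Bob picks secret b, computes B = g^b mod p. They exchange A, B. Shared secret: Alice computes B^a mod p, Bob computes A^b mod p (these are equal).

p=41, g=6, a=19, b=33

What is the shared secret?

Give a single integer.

Answer: 12

Derivation:
A = 6^19 mod 41  (bits of 19 = 10011)
  bit 0 = 1: r = r^2 * 6 mod 41 = 1^2 * 6 = 1*6 = 6
  bit 1 = 0: r = r^2 mod 41 = 6^2 = 36
  bit 2 = 0: r = r^2 mod 41 = 36^2 = 25
  bit 3 = 1: r = r^2 * 6 mod 41 = 25^2 * 6 = 10*6 = 19
  bit 4 = 1: r = r^2 * 6 mod 41 = 19^2 * 6 = 33*6 = 34
  -> A = 34
B = 6^33 mod 41  (bits of 33 = 100001)
  bit 0 = 1: r = r^2 * 6 mod 41 = 1^2 * 6 = 1*6 = 6
  bit 1 = 0: r = r^2 mod 41 = 6^2 = 36
  bit 2 = 0: r = r^2 mod 41 = 36^2 = 25
  bit 3 = 0: r = r^2 mod 41 = 25^2 = 10
  bit 4 = 0: r = r^2 mod 41 = 10^2 = 18
  bit 5 = 1: r = r^2 * 6 mod 41 = 18^2 * 6 = 37*6 = 17
  -> B = 17
s = B^a = 17^19 mod 41  (bits of 19 = 10011)
  bit 0 = 1: r = r^2 * 17 mod 41 = 1^2 * 17 = 1*17 = 17
  bit 1 = 0: r = r^2 mod 41 = 17^2 = 2
  bit 2 = 0: r = r^2 mod 41 = 2^2 = 4
  bit 3 = 1: r = r^2 * 17 mod 41 = 4^2 * 17 = 16*17 = 26
  bit 4 = 1: r = r^2 * 17 mod 41 = 26^2 * 17 = 20*17 = 12
  -> s = B^a = 12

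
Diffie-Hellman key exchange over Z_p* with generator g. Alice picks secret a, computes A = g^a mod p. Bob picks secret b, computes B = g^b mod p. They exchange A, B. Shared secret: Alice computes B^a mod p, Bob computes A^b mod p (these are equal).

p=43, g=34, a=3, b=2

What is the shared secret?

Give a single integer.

Answer: 4

Derivation:
A = 34^3 mod 43  (bits of 3 = 11)
  bit 0 = 1: r = r^2 * 34 mod 43 = 1^2 * 34 = 1*34 = 34
  bit 1 = 1: r = r^2 * 34 mod 43 = 34^2 * 34 = 38*34 = 2
  -> A = 2
B = 34^2 mod 43  (bits of 2 = 10)
  bit 0 = 1: r = r^2 * 34 mod 43 = 1^2 * 34 = 1*34 = 34
  bit 1 = 0: r = r^2 mod 43 = 34^2 = 38
  -> B = 38
s = B^a = 38^3 mod 43  (bits of 3 = 11)
  bit 0 = 1: r = r^2 * 38 mod 43 = 1^2 * 38 = 1*38 = 38
  bit 1 = 1: r = r^2 * 38 mod 43 = 38^2 * 38 = 25*38 = 4
  -> s = B^a = 4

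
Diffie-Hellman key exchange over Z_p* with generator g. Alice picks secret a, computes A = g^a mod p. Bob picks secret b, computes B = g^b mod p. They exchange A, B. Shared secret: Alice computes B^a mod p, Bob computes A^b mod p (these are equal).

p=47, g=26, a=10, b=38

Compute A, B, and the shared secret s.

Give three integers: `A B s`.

A = 26^10 mod 47  (bits of 10 = 1010)
  bit 0 = 1: r = r^2 * 26 mod 47 = 1^2 * 26 = 1*26 = 26
  bit 1 = 0: r = r^2 mod 47 = 26^2 = 18
  bit 2 = 1: r = r^2 * 26 mod 47 = 18^2 * 26 = 42*26 = 11
  bit 3 = 0: r = r^2 mod 47 = 11^2 = 27
  -> A = 27
B = 26^38 mod 47  (bits of 38 = 100110)
  bit 0 = 1: r = r^2 * 26 mod 47 = 1^2 * 26 = 1*26 = 26
  bit 1 = 0: r = r^2 mod 47 = 26^2 = 18
  bit 2 = 0: r = r^2 mod 47 = 18^2 = 42
  bit 3 = 1: r = r^2 * 26 mod 47 = 42^2 * 26 = 25*26 = 39
  bit 4 = 1: r = r^2 * 26 mod 47 = 39^2 * 26 = 17*26 = 19
  bit 5 = 0: r = r^2 mod 47 = 19^2 = 32
  -> B = 32
s = B^a = 32^10 mod 47  (bits of 10 = 1010)
  bit 0 = 1: r = r^2 * 32 mod 47 = 1^2 * 32 = 1*32 = 32
  bit 1 = 0: r = r^2 mod 47 = 32^2 = 37
  bit 2 = 1: r = r^2 * 32 mod 47 = 37^2 * 32 = 6*32 = 4
  bit 3 = 0: r = r^2 mod 47 = 4^2 = 16
  -> s = B^a = 16

Answer: 27 32 16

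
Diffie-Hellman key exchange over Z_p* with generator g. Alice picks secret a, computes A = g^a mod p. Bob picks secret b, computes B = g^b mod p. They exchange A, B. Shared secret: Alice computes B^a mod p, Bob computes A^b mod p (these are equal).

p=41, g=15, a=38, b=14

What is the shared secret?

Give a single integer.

A = 15^38 mod 41  (bits of 38 = 100110)
  bit 0 = 1: r = r^2 * 15 mod 41 = 1^2 * 15 = 1*15 = 15
  bit 1 = 0: r = r^2 mod 41 = 15^2 = 20
  bit 2 = 0: r = r^2 mod 41 = 20^2 = 31
  bit 3 = 1: r = r^2 * 15 mod 41 = 31^2 * 15 = 18*15 = 24
  bit 4 = 1: r = r^2 * 15 mod 41 = 24^2 * 15 = 2*15 = 30
  bit 5 = 0: r = r^2 mod 41 = 30^2 = 39
  -> A = 39
B = 15^14 mod 41  (bits of 14 = 1110)
  bit 0 = 1: r = r^2 * 15 mod 41 = 1^2 * 15 = 1*15 = 15
  bit 1 = 1: r = r^2 * 15 mod 41 = 15^2 * 15 = 20*15 = 13
  bit 2 = 1: r = r^2 * 15 mod 41 = 13^2 * 15 = 5*15 = 34
  bit 3 = 0: r = r^2 mod 41 = 34^2 = 8
  -> B = 8
s = B^a = 8^38 mod 41  (bits of 38 = 100110)
  bit 0 = 1: r = r^2 * 8 mod 41 = 1^2 * 8 = 1*8 = 8
  bit 1 = 0: r = r^2 mod 41 = 8^2 = 23
  bit 2 = 0: r = r^2 mod 41 = 23^2 = 37
  bit 3 = 1: r = r^2 * 8 mod 41 = 37^2 * 8 = 16*8 = 5
  bit 4 = 1: r = r^2 * 8 mod 41 = 5^2 * 8 = 25*8 = 36
  bit 5 = 0: r = r^2 mod 41 = 36^2 = 25
  -> s = B^a = 25

Answer: 25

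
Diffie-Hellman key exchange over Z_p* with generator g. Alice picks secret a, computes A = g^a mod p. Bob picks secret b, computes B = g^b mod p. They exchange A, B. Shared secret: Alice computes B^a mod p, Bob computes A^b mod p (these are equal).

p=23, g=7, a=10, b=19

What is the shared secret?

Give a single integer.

Answer: 2

Derivation:
A = 7^10 mod 23  (bits of 10 = 1010)
  bit 0 = 1: r = r^2 * 7 mod 23 = 1^2 * 7 = 1*7 = 7
  bit 1 = 0: r = r^2 mod 23 = 7^2 = 3
  bit 2 = 1: r = r^2 * 7 mod 23 = 3^2 * 7 = 9*7 = 17
  bit 3 = 0: r = r^2 mod 23 = 17^2 = 13
  -> A = 13
B = 7^19 mod 23  (bits of 19 = 10011)
  bit 0 = 1: r = r^2 * 7 mod 23 = 1^2 * 7 = 1*7 = 7
  bit 1 = 0: r = r^2 mod 23 = 7^2 = 3
  bit 2 = 0: r = r^2 mod 23 = 3^2 = 9
  bit 3 = 1: r = r^2 * 7 mod 23 = 9^2 * 7 = 12*7 = 15
  bit 4 = 1: r = r^2 * 7 mod 23 = 15^2 * 7 = 18*7 = 11
  -> B = 11
s = B^a = 11^10 mod 23  (bits of 10 = 1010)
  bit 0 = 1: r = r^2 * 11 mod 23 = 1^2 * 11 = 1*11 = 11
  bit 1 = 0: r = r^2 mod 23 = 11^2 = 6
  bit 2 = 1: r = r^2 * 11 mod 23 = 6^2 * 11 = 13*11 = 5
  bit 3 = 0: r = r^2 mod 23 = 5^2 = 2
  -> s = B^a = 2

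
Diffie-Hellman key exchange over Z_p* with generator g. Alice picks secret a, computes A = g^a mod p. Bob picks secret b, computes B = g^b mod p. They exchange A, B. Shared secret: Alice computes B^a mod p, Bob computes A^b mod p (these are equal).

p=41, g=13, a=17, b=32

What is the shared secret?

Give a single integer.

A = 13^17 mod 41  (bits of 17 = 10001)
  bit 0 = 1: r = r^2 * 13 mod 41 = 1^2 * 13 = 1*13 = 13
  bit 1 = 0: r = r^2 mod 41 = 13^2 = 5
  bit 2 = 0: r = r^2 mod 41 = 5^2 = 25
  bit 3 = 0: r = r^2 mod 41 = 25^2 = 10
  bit 4 = 1: r = r^2 * 13 mod 41 = 10^2 * 13 = 18*13 = 29
  -> A = 29
B = 13^32 mod 41  (bits of 32 = 100000)
  bit 0 = 1: r = r^2 * 13 mod 41 = 1^2 * 13 = 1*13 = 13
  bit 1 = 0: r = r^2 mod 41 = 13^2 = 5
  bit 2 = 0: r = r^2 mod 41 = 5^2 = 25
  bit 3 = 0: r = r^2 mod 41 = 25^2 = 10
  bit 4 = 0: r = r^2 mod 41 = 10^2 = 18
  bit 5 = 0: r = r^2 mod 41 = 18^2 = 37
  -> B = 37
s = B^a = 37^17 mod 41  (bits of 17 = 10001)
  bit 0 = 1: r = r^2 * 37 mod 41 = 1^2 * 37 = 1*37 = 37
  bit 1 = 0: r = r^2 mod 41 = 37^2 = 16
  bit 2 = 0: r = r^2 mod 41 = 16^2 = 10
  bit 3 = 0: r = r^2 mod 41 = 10^2 = 18
  bit 4 = 1: r = r^2 * 37 mod 41 = 18^2 * 37 = 37*37 = 16
  -> s = B^a = 16

Answer: 16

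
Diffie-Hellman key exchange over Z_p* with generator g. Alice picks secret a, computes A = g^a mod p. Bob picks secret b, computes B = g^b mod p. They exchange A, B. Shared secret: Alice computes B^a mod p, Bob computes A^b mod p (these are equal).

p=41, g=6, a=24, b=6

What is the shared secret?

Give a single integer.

A = 6^24 mod 41  (bits of 24 = 11000)
  bit 0 = 1: r = r^2 * 6 mod 41 = 1^2 * 6 = 1*6 = 6
  bit 1 = 1: r = r^2 * 6 mod 41 = 6^2 * 6 = 36*6 = 11
  bit 2 = 0: r = r^2 mod 41 = 11^2 = 39
  bit 3 = 0: r = r^2 mod 41 = 39^2 = 4
  bit 4 = 0: r = r^2 mod 41 = 4^2 = 16
  -> A = 16
B = 6^6 mod 41  (bits of 6 = 110)
  bit 0 = 1: r = r^2 * 6 mod 41 = 1^2 * 6 = 1*6 = 6
  bit 1 = 1: r = r^2 * 6 mod 41 = 6^2 * 6 = 36*6 = 11
  bit 2 = 0: r = r^2 mod 41 = 11^2 = 39
  -> B = 39
s = B^a = 39^24 mod 41  (bits of 24 = 11000)
  bit 0 = 1: r = r^2 * 39 mod 41 = 1^2 * 39 = 1*39 = 39
  bit 1 = 1: r = r^2 * 39 mod 41 = 39^2 * 39 = 4*39 = 33
  bit 2 = 0: r = r^2 mod 41 = 33^2 = 23
  bit 3 = 0: r = r^2 mod 41 = 23^2 = 37
  bit 4 = 0: r = r^2 mod 41 = 37^2 = 16
  -> s = B^a = 16

Answer: 16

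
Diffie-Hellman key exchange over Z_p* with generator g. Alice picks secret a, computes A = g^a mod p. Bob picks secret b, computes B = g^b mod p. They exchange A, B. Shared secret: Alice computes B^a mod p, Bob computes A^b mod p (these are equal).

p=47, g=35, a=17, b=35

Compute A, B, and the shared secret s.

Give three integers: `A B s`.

Answer: 40 23 30

Derivation:
A = 35^17 mod 47  (bits of 17 = 10001)
  bit 0 = 1: r = r^2 * 35 mod 47 = 1^2 * 35 = 1*35 = 35
  bit 1 = 0: r = r^2 mod 47 = 35^2 = 3
  bit 2 = 0: r = r^2 mod 47 = 3^2 = 9
  bit 3 = 0: r = r^2 mod 47 = 9^2 = 34
  bit 4 = 1: r = r^2 * 35 mod 47 = 34^2 * 35 = 28*35 = 40
  -> A = 40
B = 35^35 mod 47  (bits of 35 = 100011)
  bit 0 = 1: r = r^2 * 35 mod 47 = 1^2 * 35 = 1*35 = 35
  bit 1 = 0: r = r^2 mod 47 = 35^2 = 3
  bit 2 = 0: r = r^2 mod 47 = 3^2 = 9
  bit 3 = 0: r = r^2 mod 47 = 9^2 = 34
  bit 4 = 1: r = r^2 * 35 mod 47 = 34^2 * 35 = 28*35 = 40
  bit 5 = 1: r = r^2 * 35 mod 47 = 40^2 * 35 = 2*35 = 23
  -> B = 23
s = B^a = 23^17 mod 47  (bits of 17 = 10001)
  bit 0 = 1: r = r^2 * 23 mod 47 = 1^2 * 23 = 1*23 = 23
  bit 1 = 0: r = r^2 mod 47 = 23^2 = 12
  bit 2 = 0: r = r^2 mod 47 = 12^2 = 3
  bit 3 = 0: r = r^2 mod 47 = 3^2 = 9
  bit 4 = 1: r = r^2 * 23 mod 47 = 9^2 * 23 = 34*23 = 30
  -> s = B^a = 30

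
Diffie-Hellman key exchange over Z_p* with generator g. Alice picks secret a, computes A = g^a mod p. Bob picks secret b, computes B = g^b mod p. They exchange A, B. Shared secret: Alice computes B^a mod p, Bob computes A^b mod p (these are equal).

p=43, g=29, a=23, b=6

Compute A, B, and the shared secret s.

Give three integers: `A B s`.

Answer: 19 21 11

Derivation:
A = 29^23 mod 43  (bits of 23 = 10111)
  bit 0 = 1: r = r^2 * 29 mod 43 = 1^2 * 29 = 1*29 = 29
  bit 1 = 0: r = r^2 mod 43 = 29^2 = 24
  bit 2 = 1: r = r^2 * 29 mod 43 = 24^2 * 29 = 17*29 = 20
  bit 3 = 1: r = r^2 * 29 mod 43 = 20^2 * 29 = 13*29 = 33
  bit 4 = 1: r = r^2 * 29 mod 43 = 33^2 * 29 = 14*29 = 19
  -> A = 19
B = 29^6 mod 43  (bits of 6 = 110)
  bit 0 = 1: r = r^2 * 29 mod 43 = 1^2 * 29 = 1*29 = 29
  bit 1 = 1: r = r^2 * 29 mod 43 = 29^2 * 29 = 24*29 = 8
  bit 2 = 0: r = r^2 mod 43 = 8^2 = 21
  -> B = 21
s = B^a = 21^23 mod 43  (bits of 23 = 10111)
  bit 0 = 1: r = r^2 * 21 mod 43 = 1^2 * 21 = 1*21 = 21
  bit 1 = 0: r = r^2 mod 43 = 21^2 = 11
  bit 2 = 1: r = r^2 * 21 mod 43 = 11^2 * 21 = 35*21 = 4
  bit 3 = 1: r = r^2 * 21 mod 43 = 4^2 * 21 = 16*21 = 35
  bit 4 = 1: r = r^2 * 21 mod 43 = 35^2 * 21 = 21*21 = 11
  -> s = B^a = 11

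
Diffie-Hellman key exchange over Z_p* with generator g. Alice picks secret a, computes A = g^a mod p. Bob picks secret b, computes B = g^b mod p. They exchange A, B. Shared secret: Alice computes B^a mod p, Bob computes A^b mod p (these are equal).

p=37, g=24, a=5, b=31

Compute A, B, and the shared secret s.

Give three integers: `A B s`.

Answer: 2 19 22

Derivation:
A = 24^5 mod 37  (bits of 5 = 101)
  bit 0 = 1: r = r^2 * 24 mod 37 = 1^2 * 24 = 1*24 = 24
  bit 1 = 0: r = r^2 mod 37 = 24^2 = 21
  bit 2 = 1: r = r^2 * 24 mod 37 = 21^2 * 24 = 34*24 = 2
  -> A = 2
B = 24^31 mod 37  (bits of 31 = 11111)
  bit 0 = 1: r = r^2 * 24 mod 37 = 1^2 * 24 = 1*24 = 24
  bit 1 = 1: r = r^2 * 24 mod 37 = 24^2 * 24 = 21*24 = 23
  bit 2 = 1: r = r^2 * 24 mod 37 = 23^2 * 24 = 11*24 = 5
  bit 3 = 1: r = r^2 * 24 mod 37 = 5^2 * 24 = 25*24 = 8
  bit 4 = 1: r = r^2 * 24 mod 37 = 8^2 * 24 = 27*24 = 19
  -> B = 19
s = B^a = 19^5 mod 37  (bits of 5 = 101)
  bit 0 = 1: r = r^2 * 19 mod 37 = 1^2 * 19 = 1*19 = 19
  bit 1 = 0: r = r^2 mod 37 = 19^2 = 28
  bit 2 = 1: r = r^2 * 19 mod 37 = 28^2 * 19 = 7*19 = 22
  -> s = B^a = 22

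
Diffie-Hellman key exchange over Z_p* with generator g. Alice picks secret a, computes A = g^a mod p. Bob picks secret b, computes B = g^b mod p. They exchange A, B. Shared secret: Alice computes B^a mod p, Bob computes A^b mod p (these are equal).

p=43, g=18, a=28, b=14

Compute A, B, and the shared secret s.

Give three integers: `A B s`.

Answer: 36 6 6

Derivation:
A = 18^28 mod 43  (bits of 28 = 11100)
  bit 0 = 1: r = r^2 * 18 mod 43 = 1^2 * 18 = 1*18 = 18
  bit 1 = 1: r = r^2 * 18 mod 43 = 18^2 * 18 = 23*18 = 27
  bit 2 = 1: r = r^2 * 18 mod 43 = 27^2 * 18 = 41*18 = 7
  bit 3 = 0: r = r^2 mod 43 = 7^2 = 6
  bit 4 = 0: r = r^2 mod 43 = 6^2 = 36
  -> A = 36
B = 18^14 mod 43  (bits of 14 = 1110)
  bit 0 = 1: r = r^2 * 18 mod 43 = 1^2 * 18 = 1*18 = 18
  bit 1 = 1: r = r^2 * 18 mod 43 = 18^2 * 18 = 23*18 = 27
  bit 2 = 1: r = r^2 * 18 mod 43 = 27^2 * 18 = 41*18 = 7
  bit 3 = 0: r = r^2 mod 43 = 7^2 = 6
  -> B = 6
s = B^a = 6^28 mod 43  (bits of 28 = 11100)
  bit 0 = 1: r = r^2 * 6 mod 43 = 1^2 * 6 = 1*6 = 6
  bit 1 = 1: r = r^2 * 6 mod 43 = 6^2 * 6 = 36*6 = 1
  bit 2 = 1: r = r^2 * 6 mod 43 = 1^2 * 6 = 1*6 = 6
  bit 3 = 0: r = r^2 mod 43 = 6^2 = 36
  bit 4 = 0: r = r^2 mod 43 = 36^2 = 6
  -> s = B^a = 6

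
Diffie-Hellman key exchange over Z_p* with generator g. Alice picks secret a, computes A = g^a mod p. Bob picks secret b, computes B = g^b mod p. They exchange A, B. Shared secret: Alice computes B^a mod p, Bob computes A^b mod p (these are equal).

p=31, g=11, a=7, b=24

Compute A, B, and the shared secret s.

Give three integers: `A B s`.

Answer: 13 8 2

Derivation:
A = 11^7 mod 31  (bits of 7 = 111)
  bit 0 = 1: r = r^2 * 11 mod 31 = 1^2 * 11 = 1*11 = 11
  bit 1 = 1: r = r^2 * 11 mod 31 = 11^2 * 11 = 28*11 = 29
  bit 2 = 1: r = r^2 * 11 mod 31 = 29^2 * 11 = 4*11 = 13
  -> A = 13
B = 11^24 mod 31  (bits of 24 = 11000)
  bit 0 = 1: r = r^2 * 11 mod 31 = 1^2 * 11 = 1*11 = 11
  bit 1 = 1: r = r^2 * 11 mod 31 = 11^2 * 11 = 28*11 = 29
  bit 2 = 0: r = r^2 mod 31 = 29^2 = 4
  bit 3 = 0: r = r^2 mod 31 = 4^2 = 16
  bit 4 = 0: r = r^2 mod 31 = 16^2 = 8
  -> B = 8
s = B^a = 8^7 mod 31  (bits of 7 = 111)
  bit 0 = 1: r = r^2 * 8 mod 31 = 1^2 * 8 = 1*8 = 8
  bit 1 = 1: r = r^2 * 8 mod 31 = 8^2 * 8 = 2*8 = 16
  bit 2 = 1: r = r^2 * 8 mod 31 = 16^2 * 8 = 8*8 = 2
  -> s = B^a = 2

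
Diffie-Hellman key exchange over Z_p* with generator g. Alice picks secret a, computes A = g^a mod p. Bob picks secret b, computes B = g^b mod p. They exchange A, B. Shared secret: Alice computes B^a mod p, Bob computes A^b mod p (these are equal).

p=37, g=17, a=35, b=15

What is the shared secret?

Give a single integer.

A = 17^35 mod 37  (bits of 35 = 100011)
  bit 0 = 1: r = r^2 * 17 mod 37 = 1^2 * 17 = 1*17 = 17
  bit 1 = 0: r = r^2 mod 37 = 17^2 = 30
  bit 2 = 0: r = r^2 mod 37 = 30^2 = 12
  bit 3 = 0: r = r^2 mod 37 = 12^2 = 33
  bit 4 = 1: r = r^2 * 17 mod 37 = 33^2 * 17 = 16*17 = 13
  bit 5 = 1: r = r^2 * 17 mod 37 = 13^2 * 17 = 21*17 = 24
  -> A = 24
B = 17^15 mod 37  (bits of 15 = 1111)
  bit 0 = 1: r = r^2 * 17 mod 37 = 1^2 * 17 = 1*17 = 17
  bit 1 = 1: r = r^2 * 17 mod 37 = 17^2 * 17 = 30*17 = 29
  bit 2 = 1: r = r^2 * 17 mod 37 = 29^2 * 17 = 27*17 = 15
  bit 3 = 1: r = r^2 * 17 mod 37 = 15^2 * 17 = 3*17 = 14
  -> B = 14
s = B^a = 14^35 mod 37  (bits of 35 = 100011)
  bit 0 = 1: r = r^2 * 14 mod 37 = 1^2 * 14 = 1*14 = 14
  bit 1 = 0: r = r^2 mod 37 = 14^2 = 11
  bit 2 = 0: r = r^2 mod 37 = 11^2 = 10
  bit 3 = 0: r = r^2 mod 37 = 10^2 = 26
  bit 4 = 1: r = r^2 * 14 mod 37 = 26^2 * 14 = 10*14 = 29
  bit 5 = 1: r = r^2 * 14 mod 37 = 29^2 * 14 = 27*14 = 8
  -> s = B^a = 8

Answer: 8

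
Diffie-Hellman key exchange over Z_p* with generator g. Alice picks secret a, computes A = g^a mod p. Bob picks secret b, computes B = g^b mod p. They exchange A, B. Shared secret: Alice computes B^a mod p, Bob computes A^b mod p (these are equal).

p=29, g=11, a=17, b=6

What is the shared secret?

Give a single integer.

A = 11^17 mod 29  (bits of 17 = 10001)
  bit 0 = 1: r = r^2 * 11 mod 29 = 1^2 * 11 = 1*11 = 11
  bit 1 = 0: r = r^2 mod 29 = 11^2 = 5
  bit 2 = 0: r = r^2 mod 29 = 5^2 = 25
  bit 3 = 0: r = r^2 mod 29 = 25^2 = 16
  bit 4 = 1: r = r^2 * 11 mod 29 = 16^2 * 11 = 24*11 = 3
  -> A = 3
B = 11^6 mod 29  (bits of 6 = 110)
  bit 0 = 1: r = r^2 * 11 mod 29 = 1^2 * 11 = 1*11 = 11
  bit 1 = 1: r = r^2 * 11 mod 29 = 11^2 * 11 = 5*11 = 26
  bit 2 = 0: r = r^2 mod 29 = 26^2 = 9
  -> B = 9
s = B^a = 9^17 mod 29  (bits of 17 = 10001)
  bit 0 = 1: r = r^2 * 9 mod 29 = 1^2 * 9 = 1*9 = 9
  bit 1 = 0: r = r^2 mod 29 = 9^2 = 23
  bit 2 = 0: r = r^2 mod 29 = 23^2 = 7
  bit 3 = 0: r = r^2 mod 29 = 7^2 = 20
  bit 4 = 1: r = r^2 * 9 mod 29 = 20^2 * 9 = 23*9 = 4
  -> s = B^a = 4

Answer: 4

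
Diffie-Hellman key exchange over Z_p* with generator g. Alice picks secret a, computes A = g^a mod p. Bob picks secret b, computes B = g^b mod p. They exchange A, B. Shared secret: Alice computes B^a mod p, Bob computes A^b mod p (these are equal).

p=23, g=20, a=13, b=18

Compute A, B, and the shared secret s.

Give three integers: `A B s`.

Answer: 14 2 4

Derivation:
A = 20^13 mod 23  (bits of 13 = 1101)
  bit 0 = 1: r = r^2 * 20 mod 23 = 1^2 * 20 = 1*20 = 20
  bit 1 = 1: r = r^2 * 20 mod 23 = 20^2 * 20 = 9*20 = 19
  bit 2 = 0: r = r^2 mod 23 = 19^2 = 16
  bit 3 = 1: r = r^2 * 20 mod 23 = 16^2 * 20 = 3*20 = 14
  -> A = 14
B = 20^18 mod 23  (bits of 18 = 10010)
  bit 0 = 1: r = r^2 * 20 mod 23 = 1^2 * 20 = 1*20 = 20
  bit 1 = 0: r = r^2 mod 23 = 20^2 = 9
  bit 2 = 0: r = r^2 mod 23 = 9^2 = 12
  bit 3 = 1: r = r^2 * 20 mod 23 = 12^2 * 20 = 6*20 = 5
  bit 4 = 0: r = r^2 mod 23 = 5^2 = 2
  -> B = 2
s = B^a = 2^13 mod 23  (bits of 13 = 1101)
  bit 0 = 1: r = r^2 * 2 mod 23 = 1^2 * 2 = 1*2 = 2
  bit 1 = 1: r = r^2 * 2 mod 23 = 2^2 * 2 = 4*2 = 8
  bit 2 = 0: r = r^2 mod 23 = 8^2 = 18
  bit 3 = 1: r = r^2 * 2 mod 23 = 18^2 * 2 = 2*2 = 4
  -> s = B^a = 4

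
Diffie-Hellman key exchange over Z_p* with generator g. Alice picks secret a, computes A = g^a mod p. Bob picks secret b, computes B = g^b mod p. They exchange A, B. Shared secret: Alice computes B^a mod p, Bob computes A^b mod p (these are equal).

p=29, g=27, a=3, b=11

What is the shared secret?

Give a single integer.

Answer: 26

Derivation:
A = 27^3 mod 29  (bits of 3 = 11)
  bit 0 = 1: r = r^2 * 27 mod 29 = 1^2 * 27 = 1*27 = 27
  bit 1 = 1: r = r^2 * 27 mod 29 = 27^2 * 27 = 4*27 = 21
  -> A = 21
B = 27^11 mod 29  (bits of 11 = 1011)
  bit 0 = 1: r = r^2 * 27 mod 29 = 1^2 * 27 = 1*27 = 27
  bit 1 = 0: r = r^2 mod 29 = 27^2 = 4
  bit 2 = 1: r = r^2 * 27 mod 29 = 4^2 * 27 = 16*27 = 26
  bit 3 = 1: r = r^2 * 27 mod 29 = 26^2 * 27 = 9*27 = 11
  -> B = 11
s = B^a = 11^3 mod 29  (bits of 3 = 11)
  bit 0 = 1: r = r^2 * 11 mod 29 = 1^2 * 11 = 1*11 = 11
  bit 1 = 1: r = r^2 * 11 mod 29 = 11^2 * 11 = 5*11 = 26
  -> s = B^a = 26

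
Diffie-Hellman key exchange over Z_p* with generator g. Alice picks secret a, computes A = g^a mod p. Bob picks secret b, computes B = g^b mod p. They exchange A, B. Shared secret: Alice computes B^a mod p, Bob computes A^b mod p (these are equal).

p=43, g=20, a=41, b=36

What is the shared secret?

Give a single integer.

A = 20^41 mod 43  (bits of 41 = 101001)
  bit 0 = 1: r = r^2 * 20 mod 43 = 1^2 * 20 = 1*20 = 20
  bit 1 = 0: r = r^2 mod 43 = 20^2 = 13
  bit 2 = 1: r = r^2 * 20 mod 43 = 13^2 * 20 = 40*20 = 26
  bit 3 = 0: r = r^2 mod 43 = 26^2 = 31
  bit 4 = 0: r = r^2 mod 43 = 31^2 = 15
  bit 5 = 1: r = r^2 * 20 mod 43 = 15^2 * 20 = 10*20 = 28
  -> A = 28
B = 20^36 mod 43  (bits of 36 = 100100)
  bit 0 = 1: r = r^2 * 20 mod 43 = 1^2 * 20 = 1*20 = 20
  bit 1 = 0: r = r^2 mod 43 = 20^2 = 13
  bit 2 = 0: r = r^2 mod 43 = 13^2 = 40
  bit 3 = 1: r = r^2 * 20 mod 43 = 40^2 * 20 = 9*20 = 8
  bit 4 = 0: r = r^2 mod 43 = 8^2 = 21
  bit 5 = 0: r = r^2 mod 43 = 21^2 = 11
  -> B = 11
s = B^a = 11^41 mod 43  (bits of 41 = 101001)
  bit 0 = 1: r = r^2 * 11 mod 43 = 1^2 * 11 = 1*11 = 11
  bit 1 = 0: r = r^2 mod 43 = 11^2 = 35
  bit 2 = 1: r = r^2 * 11 mod 43 = 35^2 * 11 = 21*11 = 16
  bit 3 = 0: r = r^2 mod 43 = 16^2 = 41
  bit 4 = 0: r = r^2 mod 43 = 41^2 = 4
  bit 5 = 1: r = r^2 * 11 mod 43 = 4^2 * 11 = 16*11 = 4
  -> s = B^a = 4

Answer: 4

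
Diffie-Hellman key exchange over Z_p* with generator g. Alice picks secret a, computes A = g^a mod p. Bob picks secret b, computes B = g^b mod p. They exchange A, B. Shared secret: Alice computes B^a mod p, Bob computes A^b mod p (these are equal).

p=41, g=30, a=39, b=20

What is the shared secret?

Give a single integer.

Answer: 40

Derivation:
A = 30^39 mod 41  (bits of 39 = 100111)
  bit 0 = 1: r = r^2 * 30 mod 41 = 1^2 * 30 = 1*30 = 30
  bit 1 = 0: r = r^2 mod 41 = 30^2 = 39
  bit 2 = 0: r = r^2 mod 41 = 39^2 = 4
  bit 3 = 1: r = r^2 * 30 mod 41 = 4^2 * 30 = 16*30 = 29
  bit 4 = 1: r = r^2 * 30 mod 41 = 29^2 * 30 = 21*30 = 15
  bit 5 = 1: r = r^2 * 30 mod 41 = 15^2 * 30 = 20*30 = 26
  -> A = 26
B = 30^20 mod 41  (bits of 20 = 10100)
  bit 0 = 1: r = r^2 * 30 mod 41 = 1^2 * 30 = 1*30 = 30
  bit 1 = 0: r = r^2 mod 41 = 30^2 = 39
  bit 2 = 1: r = r^2 * 30 mod 41 = 39^2 * 30 = 4*30 = 38
  bit 3 = 0: r = r^2 mod 41 = 38^2 = 9
  bit 4 = 0: r = r^2 mod 41 = 9^2 = 40
  -> B = 40
s = B^a = 40^39 mod 41  (bits of 39 = 100111)
  bit 0 = 1: r = r^2 * 40 mod 41 = 1^2 * 40 = 1*40 = 40
  bit 1 = 0: r = r^2 mod 41 = 40^2 = 1
  bit 2 = 0: r = r^2 mod 41 = 1^2 = 1
  bit 3 = 1: r = r^2 * 40 mod 41 = 1^2 * 40 = 1*40 = 40
  bit 4 = 1: r = r^2 * 40 mod 41 = 40^2 * 40 = 1*40 = 40
  bit 5 = 1: r = r^2 * 40 mod 41 = 40^2 * 40 = 1*40 = 40
  -> s = B^a = 40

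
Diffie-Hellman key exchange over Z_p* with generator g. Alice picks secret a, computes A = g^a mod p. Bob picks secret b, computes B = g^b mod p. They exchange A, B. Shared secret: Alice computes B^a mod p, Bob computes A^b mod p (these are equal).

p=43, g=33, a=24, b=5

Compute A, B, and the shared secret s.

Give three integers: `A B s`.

A = 33^24 mod 43  (bits of 24 = 11000)
  bit 0 = 1: r = r^2 * 33 mod 43 = 1^2 * 33 = 1*33 = 33
  bit 1 = 1: r = r^2 * 33 mod 43 = 33^2 * 33 = 14*33 = 32
  bit 2 = 0: r = r^2 mod 43 = 32^2 = 35
  bit 3 = 0: r = r^2 mod 43 = 35^2 = 21
  bit 4 = 0: r = r^2 mod 43 = 21^2 = 11
  -> A = 11
B = 33^5 mod 43  (bits of 5 = 101)
  bit 0 = 1: r = r^2 * 33 mod 43 = 1^2 * 33 = 1*33 = 33
  bit 1 = 0: r = r^2 mod 43 = 33^2 = 14
  bit 2 = 1: r = r^2 * 33 mod 43 = 14^2 * 33 = 24*33 = 18
  -> B = 18
s = B^a = 18^24 mod 43  (bits of 24 = 11000)
  bit 0 = 1: r = r^2 * 18 mod 43 = 1^2 * 18 = 1*18 = 18
  bit 1 = 1: r = r^2 * 18 mod 43 = 18^2 * 18 = 23*18 = 27
  bit 2 = 0: r = r^2 mod 43 = 27^2 = 41
  bit 3 = 0: r = r^2 mod 43 = 41^2 = 4
  bit 4 = 0: r = r^2 mod 43 = 4^2 = 16
  -> s = B^a = 16

Answer: 11 18 16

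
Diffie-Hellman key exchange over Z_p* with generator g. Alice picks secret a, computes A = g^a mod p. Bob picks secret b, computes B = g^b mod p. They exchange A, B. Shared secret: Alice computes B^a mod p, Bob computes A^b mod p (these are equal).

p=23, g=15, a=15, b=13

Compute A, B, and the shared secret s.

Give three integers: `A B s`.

Answer: 21 5 19

Derivation:
A = 15^15 mod 23  (bits of 15 = 1111)
  bit 0 = 1: r = r^2 * 15 mod 23 = 1^2 * 15 = 1*15 = 15
  bit 1 = 1: r = r^2 * 15 mod 23 = 15^2 * 15 = 18*15 = 17
  bit 2 = 1: r = r^2 * 15 mod 23 = 17^2 * 15 = 13*15 = 11
  bit 3 = 1: r = r^2 * 15 mod 23 = 11^2 * 15 = 6*15 = 21
  -> A = 21
B = 15^13 mod 23  (bits of 13 = 1101)
  bit 0 = 1: r = r^2 * 15 mod 23 = 1^2 * 15 = 1*15 = 15
  bit 1 = 1: r = r^2 * 15 mod 23 = 15^2 * 15 = 18*15 = 17
  bit 2 = 0: r = r^2 mod 23 = 17^2 = 13
  bit 3 = 1: r = r^2 * 15 mod 23 = 13^2 * 15 = 8*15 = 5
  -> B = 5
s = B^a = 5^15 mod 23  (bits of 15 = 1111)
  bit 0 = 1: r = r^2 * 5 mod 23 = 1^2 * 5 = 1*5 = 5
  bit 1 = 1: r = r^2 * 5 mod 23 = 5^2 * 5 = 2*5 = 10
  bit 2 = 1: r = r^2 * 5 mod 23 = 10^2 * 5 = 8*5 = 17
  bit 3 = 1: r = r^2 * 5 mod 23 = 17^2 * 5 = 13*5 = 19
  -> s = B^a = 19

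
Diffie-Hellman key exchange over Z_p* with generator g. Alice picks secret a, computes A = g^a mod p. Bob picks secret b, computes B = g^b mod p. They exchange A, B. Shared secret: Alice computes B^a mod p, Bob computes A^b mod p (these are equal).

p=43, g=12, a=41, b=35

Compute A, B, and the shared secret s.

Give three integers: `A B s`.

Answer: 18 7 37

Derivation:
A = 12^41 mod 43  (bits of 41 = 101001)
  bit 0 = 1: r = r^2 * 12 mod 43 = 1^2 * 12 = 1*12 = 12
  bit 1 = 0: r = r^2 mod 43 = 12^2 = 15
  bit 2 = 1: r = r^2 * 12 mod 43 = 15^2 * 12 = 10*12 = 34
  bit 3 = 0: r = r^2 mod 43 = 34^2 = 38
  bit 4 = 0: r = r^2 mod 43 = 38^2 = 25
  bit 5 = 1: r = r^2 * 12 mod 43 = 25^2 * 12 = 23*12 = 18
  -> A = 18
B = 12^35 mod 43  (bits of 35 = 100011)
  bit 0 = 1: r = r^2 * 12 mod 43 = 1^2 * 12 = 1*12 = 12
  bit 1 = 0: r = r^2 mod 43 = 12^2 = 15
  bit 2 = 0: r = r^2 mod 43 = 15^2 = 10
  bit 3 = 0: r = r^2 mod 43 = 10^2 = 14
  bit 4 = 1: r = r^2 * 12 mod 43 = 14^2 * 12 = 24*12 = 30
  bit 5 = 1: r = r^2 * 12 mod 43 = 30^2 * 12 = 40*12 = 7
  -> B = 7
s = B^a = 7^41 mod 43  (bits of 41 = 101001)
  bit 0 = 1: r = r^2 * 7 mod 43 = 1^2 * 7 = 1*7 = 7
  bit 1 = 0: r = r^2 mod 43 = 7^2 = 6
  bit 2 = 1: r = r^2 * 7 mod 43 = 6^2 * 7 = 36*7 = 37
  bit 3 = 0: r = r^2 mod 43 = 37^2 = 36
  bit 4 = 0: r = r^2 mod 43 = 36^2 = 6
  bit 5 = 1: r = r^2 * 7 mod 43 = 6^2 * 7 = 36*7 = 37
  -> s = B^a = 37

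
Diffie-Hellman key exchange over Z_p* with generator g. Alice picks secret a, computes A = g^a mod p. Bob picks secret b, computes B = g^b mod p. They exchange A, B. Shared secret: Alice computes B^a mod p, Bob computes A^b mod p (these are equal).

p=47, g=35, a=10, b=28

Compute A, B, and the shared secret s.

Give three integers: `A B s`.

A = 35^10 mod 47  (bits of 10 = 1010)
  bit 0 = 1: r = r^2 * 35 mod 47 = 1^2 * 35 = 1*35 = 35
  bit 1 = 0: r = r^2 mod 47 = 35^2 = 3
  bit 2 = 1: r = r^2 * 35 mod 47 = 3^2 * 35 = 9*35 = 33
  bit 3 = 0: r = r^2 mod 47 = 33^2 = 8
  -> A = 8
B = 35^28 mod 47  (bits of 28 = 11100)
  bit 0 = 1: r = r^2 * 35 mod 47 = 1^2 * 35 = 1*35 = 35
  bit 1 = 1: r = r^2 * 35 mod 47 = 35^2 * 35 = 3*35 = 11
  bit 2 = 1: r = r^2 * 35 mod 47 = 11^2 * 35 = 27*35 = 5
  bit 3 = 0: r = r^2 mod 47 = 5^2 = 25
  bit 4 = 0: r = r^2 mod 47 = 25^2 = 14
  -> B = 14
s = B^a = 14^10 mod 47  (bits of 10 = 1010)
  bit 0 = 1: r = r^2 * 14 mod 47 = 1^2 * 14 = 1*14 = 14
  bit 1 = 0: r = r^2 mod 47 = 14^2 = 8
  bit 2 = 1: r = r^2 * 14 mod 47 = 8^2 * 14 = 17*14 = 3
  bit 3 = 0: r = r^2 mod 47 = 3^2 = 9
  -> s = B^a = 9

Answer: 8 14 9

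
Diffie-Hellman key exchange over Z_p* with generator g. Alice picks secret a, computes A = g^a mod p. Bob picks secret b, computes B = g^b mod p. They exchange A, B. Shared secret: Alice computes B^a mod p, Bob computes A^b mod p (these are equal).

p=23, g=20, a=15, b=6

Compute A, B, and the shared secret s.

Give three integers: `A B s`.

A = 20^15 mod 23  (bits of 15 = 1111)
  bit 0 = 1: r = r^2 * 20 mod 23 = 1^2 * 20 = 1*20 = 20
  bit 1 = 1: r = r^2 * 20 mod 23 = 20^2 * 20 = 9*20 = 19
  bit 2 = 1: r = r^2 * 20 mod 23 = 19^2 * 20 = 16*20 = 21
  bit 3 = 1: r = r^2 * 20 mod 23 = 21^2 * 20 = 4*20 = 11
  -> A = 11
B = 20^6 mod 23  (bits of 6 = 110)
  bit 0 = 1: r = r^2 * 20 mod 23 = 1^2 * 20 = 1*20 = 20
  bit 1 = 1: r = r^2 * 20 mod 23 = 20^2 * 20 = 9*20 = 19
  bit 2 = 0: r = r^2 mod 23 = 19^2 = 16
  -> B = 16
s = B^a = 16^15 mod 23  (bits of 15 = 1111)
  bit 0 = 1: r = r^2 * 16 mod 23 = 1^2 * 16 = 1*16 = 16
  bit 1 = 1: r = r^2 * 16 mod 23 = 16^2 * 16 = 3*16 = 2
  bit 2 = 1: r = r^2 * 16 mod 23 = 2^2 * 16 = 4*16 = 18
  bit 3 = 1: r = r^2 * 16 mod 23 = 18^2 * 16 = 2*16 = 9
  -> s = B^a = 9

Answer: 11 16 9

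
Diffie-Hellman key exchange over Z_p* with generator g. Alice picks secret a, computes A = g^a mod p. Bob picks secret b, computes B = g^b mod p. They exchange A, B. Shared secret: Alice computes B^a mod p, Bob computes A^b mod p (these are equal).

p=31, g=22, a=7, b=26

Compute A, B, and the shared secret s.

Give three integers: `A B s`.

A = 22^7 mod 31  (bits of 7 = 111)
  bit 0 = 1: r = r^2 * 22 mod 31 = 1^2 * 22 = 1*22 = 22
  bit 1 = 1: r = r^2 * 22 mod 31 = 22^2 * 22 = 19*22 = 15
  bit 2 = 1: r = r^2 * 22 mod 31 = 15^2 * 22 = 8*22 = 21
  -> A = 21
B = 22^26 mod 31  (bits of 26 = 11010)
  bit 0 = 1: r = r^2 * 22 mod 31 = 1^2 * 22 = 1*22 = 22
  bit 1 = 1: r = r^2 * 22 mod 31 = 22^2 * 22 = 19*22 = 15
  bit 2 = 0: r = r^2 mod 31 = 15^2 = 8
  bit 3 = 1: r = r^2 * 22 mod 31 = 8^2 * 22 = 2*22 = 13
  bit 4 = 0: r = r^2 mod 31 = 13^2 = 14
  -> B = 14
s = B^a = 14^7 mod 31  (bits of 7 = 111)
  bit 0 = 1: r = r^2 * 14 mod 31 = 1^2 * 14 = 1*14 = 14
  bit 1 = 1: r = r^2 * 14 mod 31 = 14^2 * 14 = 10*14 = 16
  bit 2 = 1: r = r^2 * 14 mod 31 = 16^2 * 14 = 8*14 = 19
  -> s = B^a = 19

Answer: 21 14 19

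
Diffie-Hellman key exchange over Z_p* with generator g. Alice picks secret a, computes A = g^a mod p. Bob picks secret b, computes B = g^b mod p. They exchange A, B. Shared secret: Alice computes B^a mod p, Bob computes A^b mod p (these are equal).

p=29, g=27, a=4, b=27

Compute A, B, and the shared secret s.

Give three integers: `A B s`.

Answer: 16 14 20

Derivation:
A = 27^4 mod 29  (bits of 4 = 100)
  bit 0 = 1: r = r^2 * 27 mod 29 = 1^2 * 27 = 1*27 = 27
  bit 1 = 0: r = r^2 mod 29 = 27^2 = 4
  bit 2 = 0: r = r^2 mod 29 = 4^2 = 16
  -> A = 16
B = 27^27 mod 29  (bits of 27 = 11011)
  bit 0 = 1: r = r^2 * 27 mod 29 = 1^2 * 27 = 1*27 = 27
  bit 1 = 1: r = r^2 * 27 mod 29 = 27^2 * 27 = 4*27 = 21
  bit 2 = 0: r = r^2 mod 29 = 21^2 = 6
  bit 3 = 1: r = r^2 * 27 mod 29 = 6^2 * 27 = 7*27 = 15
  bit 4 = 1: r = r^2 * 27 mod 29 = 15^2 * 27 = 22*27 = 14
  -> B = 14
s = B^a = 14^4 mod 29  (bits of 4 = 100)
  bit 0 = 1: r = r^2 * 14 mod 29 = 1^2 * 14 = 1*14 = 14
  bit 1 = 0: r = r^2 mod 29 = 14^2 = 22
  bit 2 = 0: r = r^2 mod 29 = 22^2 = 20
  -> s = B^a = 20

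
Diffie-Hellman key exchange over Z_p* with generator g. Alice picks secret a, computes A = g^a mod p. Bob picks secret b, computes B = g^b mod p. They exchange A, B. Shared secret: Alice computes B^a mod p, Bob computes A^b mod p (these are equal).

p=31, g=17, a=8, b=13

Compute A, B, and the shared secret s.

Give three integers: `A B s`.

Answer: 18 3 20

Derivation:
A = 17^8 mod 31  (bits of 8 = 1000)
  bit 0 = 1: r = r^2 * 17 mod 31 = 1^2 * 17 = 1*17 = 17
  bit 1 = 0: r = r^2 mod 31 = 17^2 = 10
  bit 2 = 0: r = r^2 mod 31 = 10^2 = 7
  bit 3 = 0: r = r^2 mod 31 = 7^2 = 18
  -> A = 18
B = 17^13 mod 31  (bits of 13 = 1101)
  bit 0 = 1: r = r^2 * 17 mod 31 = 1^2 * 17 = 1*17 = 17
  bit 1 = 1: r = r^2 * 17 mod 31 = 17^2 * 17 = 10*17 = 15
  bit 2 = 0: r = r^2 mod 31 = 15^2 = 8
  bit 3 = 1: r = r^2 * 17 mod 31 = 8^2 * 17 = 2*17 = 3
  -> B = 3
s = B^a = 3^8 mod 31  (bits of 8 = 1000)
  bit 0 = 1: r = r^2 * 3 mod 31 = 1^2 * 3 = 1*3 = 3
  bit 1 = 0: r = r^2 mod 31 = 3^2 = 9
  bit 2 = 0: r = r^2 mod 31 = 9^2 = 19
  bit 3 = 0: r = r^2 mod 31 = 19^2 = 20
  -> s = B^a = 20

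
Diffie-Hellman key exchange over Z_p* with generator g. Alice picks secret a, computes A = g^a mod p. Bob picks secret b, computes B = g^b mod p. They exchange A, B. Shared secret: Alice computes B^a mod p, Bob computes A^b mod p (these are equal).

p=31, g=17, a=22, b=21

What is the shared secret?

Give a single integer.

A = 17^22 mod 31  (bits of 22 = 10110)
  bit 0 = 1: r = r^2 * 17 mod 31 = 1^2 * 17 = 1*17 = 17
  bit 1 = 0: r = r^2 mod 31 = 17^2 = 10
  bit 2 = 1: r = r^2 * 17 mod 31 = 10^2 * 17 = 7*17 = 26
  bit 3 = 1: r = r^2 * 17 mod 31 = 26^2 * 17 = 25*17 = 22
  bit 4 = 0: r = r^2 mod 31 = 22^2 = 19
  -> A = 19
B = 17^21 mod 31  (bits of 21 = 10101)
  bit 0 = 1: r = r^2 * 17 mod 31 = 1^2 * 17 = 1*17 = 17
  bit 1 = 0: r = r^2 mod 31 = 17^2 = 10
  bit 2 = 1: r = r^2 * 17 mod 31 = 10^2 * 17 = 7*17 = 26
  bit 3 = 0: r = r^2 mod 31 = 26^2 = 25
  bit 4 = 1: r = r^2 * 17 mod 31 = 25^2 * 17 = 5*17 = 23
  -> B = 23
s = B^a = 23^22 mod 31  (bits of 22 = 10110)
  bit 0 = 1: r = r^2 * 23 mod 31 = 1^2 * 23 = 1*23 = 23
  bit 1 = 0: r = r^2 mod 31 = 23^2 = 2
  bit 2 = 1: r = r^2 * 23 mod 31 = 2^2 * 23 = 4*23 = 30
  bit 3 = 1: r = r^2 * 23 mod 31 = 30^2 * 23 = 1*23 = 23
  bit 4 = 0: r = r^2 mod 31 = 23^2 = 2
  -> s = B^a = 2

Answer: 2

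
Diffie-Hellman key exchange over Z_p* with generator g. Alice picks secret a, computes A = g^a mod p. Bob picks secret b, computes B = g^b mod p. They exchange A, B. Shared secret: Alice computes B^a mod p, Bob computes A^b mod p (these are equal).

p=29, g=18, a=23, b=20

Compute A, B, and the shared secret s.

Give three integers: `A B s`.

A = 18^23 mod 29  (bits of 23 = 10111)
  bit 0 = 1: r = r^2 * 18 mod 29 = 1^2 * 18 = 1*18 = 18
  bit 1 = 0: r = r^2 mod 29 = 18^2 = 5
  bit 2 = 1: r = r^2 * 18 mod 29 = 5^2 * 18 = 25*18 = 15
  bit 3 = 1: r = r^2 * 18 mod 29 = 15^2 * 18 = 22*18 = 19
  bit 4 = 1: r = r^2 * 18 mod 29 = 19^2 * 18 = 13*18 = 2
  -> A = 2
B = 18^20 mod 29  (bits of 20 = 10100)
  bit 0 = 1: r = r^2 * 18 mod 29 = 1^2 * 18 = 1*18 = 18
  bit 1 = 0: r = r^2 mod 29 = 18^2 = 5
  bit 2 = 1: r = r^2 * 18 mod 29 = 5^2 * 18 = 25*18 = 15
  bit 3 = 0: r = r^2 mod 29 = 15^2 = 22
  bit 4 = 0: r = r^2 mod 29 = 22^2 = 20
  -> B = 20
s = B^a = 20^23 mod 29  (bits of 23 = 10111)
  bit 0 = 1: r = r^2 * 20 mod 29 = 1^2 * 20 = 1*20 = 20
  bit 1 = 0: r = r^2 mod 29 = 20^2 = 23
  bit 2 = 1: r = r^2 * 20 mod 29 = 23^2 * 20 = 7*20 = 24
  bit 3 = 1: r = r^2 * 20 mod 29 = 24^2 * 20 = 25*20 = 7
  bit 4 = 1: r = r^2 * 20 mod 29 = 7^2 * 20 = 20*20 = 23
  -> s = B^a = 23

Answer: 2 20 23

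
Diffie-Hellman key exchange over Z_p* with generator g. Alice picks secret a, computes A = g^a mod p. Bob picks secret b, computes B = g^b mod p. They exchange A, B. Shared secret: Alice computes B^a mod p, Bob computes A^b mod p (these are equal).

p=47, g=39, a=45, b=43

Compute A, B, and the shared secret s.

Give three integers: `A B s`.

A = 39^45 mod 47  (bits of 45 = 101101)
  bit 0 = 1: r = r^2 * 39 mod 47 = 1^2 * 39 = 1*39 = 39
  bit 1 = 0: r = r^2 mod 47 = 39^2 = 17
  bit 2 = 1: r = r^2 * 39 mod 47 = 17^2 * 39 = 7*39 = 38
  bit 3 = 1: r = r^2 * 39 mod 47 = 38^2 * 39 = 34*39 = 10
  bit 4 = 0: r = r^2 mod 47 = 10^2 = 6
  bit 5 = 1: r = r^2 * 39 mod 47 = 6^2 * 39 = 36*39 = 41
  -> A = 41
B = 39^43 mod 47  (bits of 43 = 101011)
  bit 0 = 1: r = r^2 * 39 mod 47 = 1^2 * 39 = 1*39 = 39
  bit 1 = 0: r = r^2 mod 47 = 39^2 = 17
  bit 2 = 1: r = r^2 * 39 mod 47 = 17^2 * 39 = 7*39 = 38
  bit 3 = 0: r = r^2 mod 47 = 38^2 = 34
  bit 4 = 1: r = r^2 * 39 mod 47 = 34^2 * 39 = 28*39 = 11
  bit 5 = 1: r = r^2 * 39 mod 47 = 11^2 * 39 = 27*39 = 19
  -> B = 19
s = B^a = 19^45 mod 47  (bits of 45 = 101101)
  bit 0 = 1: r = r^2 * 19 mod 47 = 1^2 * 19 = 1*19 = 19
  bit 1 = 0: r = r^2 mod 47 = 19^2 = 32
  bit 2 = 1: r = r^2 * 19 mod 47 = 32^2 * 19 = 37*19 = 45
  bit 3 = 1: r = r^2 * 19 mod 47 = 45^2 * 19 = 4*19 = 29
  bit 4 = 0: r = r^2 mod 47 = 29^2 = 42
  bit 5 = 1: r = r^2 * 19 mod 47 = 42^2 * 19 = 25*19 = 5
  -> s = B^a = 5

Answer: 41 19 5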